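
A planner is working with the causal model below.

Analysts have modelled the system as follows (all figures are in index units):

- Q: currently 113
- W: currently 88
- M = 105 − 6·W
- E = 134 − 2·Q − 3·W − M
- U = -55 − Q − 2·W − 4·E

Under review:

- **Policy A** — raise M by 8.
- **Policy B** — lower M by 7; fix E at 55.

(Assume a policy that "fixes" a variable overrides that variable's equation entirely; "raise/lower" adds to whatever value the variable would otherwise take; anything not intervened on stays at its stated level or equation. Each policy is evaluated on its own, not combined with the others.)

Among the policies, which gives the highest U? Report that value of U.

Policy A (M + 8):
  Q = 113
  W = 88
  M = 105 − 6·88 (+8 from intervention) = -415
  E = 134 − 2·113 − 3·88 − (-415) = 59
  U = -55 − 113 − 2·88 − 4·59 = -580
Policy B (M − 7, E := 55):
  Q = 113
  W = 88
  M = 105 − 6·88 (−7 from intervention) = -430
  E = 55
  U = -55 − 113 − 2·88 − 4·55 = -564
Comparing — Policy A: U=-580, Policy B: U=-564. Highest is -564 (Policy B).

-564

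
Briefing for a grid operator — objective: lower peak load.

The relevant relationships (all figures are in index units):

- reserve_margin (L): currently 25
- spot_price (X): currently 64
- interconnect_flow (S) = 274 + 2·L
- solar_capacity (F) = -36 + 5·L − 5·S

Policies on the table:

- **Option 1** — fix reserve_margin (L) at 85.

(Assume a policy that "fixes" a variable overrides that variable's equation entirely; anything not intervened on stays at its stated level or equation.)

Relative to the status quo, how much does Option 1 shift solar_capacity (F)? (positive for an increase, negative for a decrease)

-300

Baseline:
  L = 25
  S = 274 + 2·25 = 324
  F = -36 + 5·25 − 5·324 = -1531
Option 1 (L := 85):
  L = 85
  S = 274 + 2·85 = 444
  F = -36 + 5·85 − 5·444 = -1831
Change in F: -1831 − (-1531) = -300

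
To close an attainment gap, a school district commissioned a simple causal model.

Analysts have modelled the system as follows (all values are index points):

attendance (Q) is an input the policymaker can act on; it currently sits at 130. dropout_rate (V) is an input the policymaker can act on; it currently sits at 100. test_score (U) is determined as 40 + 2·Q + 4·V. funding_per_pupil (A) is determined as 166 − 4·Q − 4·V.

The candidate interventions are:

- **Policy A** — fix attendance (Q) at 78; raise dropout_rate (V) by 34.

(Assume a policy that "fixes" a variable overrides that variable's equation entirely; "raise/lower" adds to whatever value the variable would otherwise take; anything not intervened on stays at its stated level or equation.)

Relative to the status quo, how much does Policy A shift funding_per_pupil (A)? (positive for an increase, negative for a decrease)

72

Baseline:
  Q = 130
  V = 100
  A = 166 − 4·130 − 4·100 = -754
Policy A (Q := 78, V + 34):
  Q = 78
  V = 100 + 34 = 134
  A = 166 − 4·78 − 4·134 = -682
Change in A: -682 − (-754) = 72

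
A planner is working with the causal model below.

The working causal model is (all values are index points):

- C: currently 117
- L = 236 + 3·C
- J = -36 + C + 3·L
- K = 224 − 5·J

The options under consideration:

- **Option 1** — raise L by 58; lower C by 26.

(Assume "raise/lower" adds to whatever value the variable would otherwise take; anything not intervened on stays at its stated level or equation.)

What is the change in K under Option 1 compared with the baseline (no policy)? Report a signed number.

430

Baseline:
  C = 117
  L = 236 + 3·117 = 587
  J = -36 + 117 + 3·587 = 1842
  K = 224 − 5·1842 = -8986
Option 1 (L + 58, C − 26):
  C = 117 − 26 = 91
  L = 236 + 3·91 (+58 from intervention) = 567
  J = -36 + 91 + 3·567 = 1756
  K = 224 − 5·1756 = -8556
Change in K: -8556 − (-8986) = 430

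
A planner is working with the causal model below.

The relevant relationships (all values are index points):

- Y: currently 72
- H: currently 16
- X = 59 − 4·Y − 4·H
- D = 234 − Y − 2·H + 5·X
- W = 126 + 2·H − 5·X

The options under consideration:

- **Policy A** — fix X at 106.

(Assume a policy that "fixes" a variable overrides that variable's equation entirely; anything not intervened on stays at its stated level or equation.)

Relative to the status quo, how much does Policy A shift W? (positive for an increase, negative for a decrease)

Baseline:
  Y = 72
  H = 16
  X = 59 − 4·72 − 4·16 = -293
  W = 126 + 2·16 − 5·(-293) = 1623
Policy A (X := 106):
  Y = 72
  H = 16
  X = 106
  W = 126 + 2·16 − 5·106 = -372
Change in W: -372 − 1623 = -1995

-1995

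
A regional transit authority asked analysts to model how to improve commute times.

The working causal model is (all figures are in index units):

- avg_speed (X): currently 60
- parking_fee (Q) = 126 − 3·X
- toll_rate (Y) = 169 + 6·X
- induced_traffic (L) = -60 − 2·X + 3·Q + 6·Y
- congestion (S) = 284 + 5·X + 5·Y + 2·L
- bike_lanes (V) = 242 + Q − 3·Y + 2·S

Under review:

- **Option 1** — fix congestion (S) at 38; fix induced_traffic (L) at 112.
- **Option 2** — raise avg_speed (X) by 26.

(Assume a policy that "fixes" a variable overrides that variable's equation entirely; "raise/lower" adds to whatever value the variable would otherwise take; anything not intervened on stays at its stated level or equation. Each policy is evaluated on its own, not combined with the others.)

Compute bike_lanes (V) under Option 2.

20261

Option 2 (X + 26):
  X = 60 + 26 = 86
  Q = 126 − 3·86 = -132
  Y = 169 + 6·86 = 685
  L = -60 − 2·86 + 3·(-132) + 6·685 = 3482
  S = 284 + 5·86 + 5·685 + 2·3482 = 11103
  V = 242 + (-132) − 3·685 + 2·11103 = 20261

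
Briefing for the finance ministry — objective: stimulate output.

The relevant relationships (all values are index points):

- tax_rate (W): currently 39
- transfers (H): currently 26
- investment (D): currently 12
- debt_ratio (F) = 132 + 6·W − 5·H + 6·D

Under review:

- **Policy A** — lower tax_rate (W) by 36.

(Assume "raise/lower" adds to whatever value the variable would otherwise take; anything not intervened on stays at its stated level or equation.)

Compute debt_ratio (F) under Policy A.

92

Policy A (W − 36):
  W = 39 − 36 = 3
  H = 26
  D = 12
  F = 132 + 6·3 − 5·26 + 6·12 = 92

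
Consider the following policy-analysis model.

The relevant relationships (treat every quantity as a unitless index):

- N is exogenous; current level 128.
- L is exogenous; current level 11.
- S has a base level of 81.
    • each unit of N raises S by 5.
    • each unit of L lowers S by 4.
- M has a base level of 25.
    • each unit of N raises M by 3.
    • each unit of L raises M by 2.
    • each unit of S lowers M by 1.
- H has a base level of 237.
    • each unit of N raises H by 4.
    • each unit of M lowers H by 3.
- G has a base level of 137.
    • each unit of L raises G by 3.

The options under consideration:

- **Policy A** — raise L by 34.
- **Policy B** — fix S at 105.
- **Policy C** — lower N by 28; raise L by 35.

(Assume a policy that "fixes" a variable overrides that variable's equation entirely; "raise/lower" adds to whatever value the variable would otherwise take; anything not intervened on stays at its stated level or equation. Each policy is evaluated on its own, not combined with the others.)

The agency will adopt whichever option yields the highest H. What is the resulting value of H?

Policy A (L + 34):
  N = 128
  L = 11 + 34 = 45
  S = 81 + 5·128 − 4·45 = 541
  M = 25 + 3·128 + 2·45 − 541 = -42
  H = 237 + 4·128 − 3·(-42) = 875
Policy B (S := 105):
  N = 128
  L = 11
  S = 105
  M = 25 + 3·128 + 2·11 − 105 = 326
  H = 237 + 4·128 − 3·326 = -229
Policy C (N − 28, L + 35):
  N = 128 − 28 = 100
  L = 11 + 35 = 46
  S = 81 + 5·100 − 4·46 = 397
  M = 25 + 3·100 + 2·46 − 397 = 20
  H = 237 + 4·100 − 3·20 = 577
Comparing — Policy A: H=875, Policy B: H=-229, Policy C: H=577. Highest is 875 (Policy A).

875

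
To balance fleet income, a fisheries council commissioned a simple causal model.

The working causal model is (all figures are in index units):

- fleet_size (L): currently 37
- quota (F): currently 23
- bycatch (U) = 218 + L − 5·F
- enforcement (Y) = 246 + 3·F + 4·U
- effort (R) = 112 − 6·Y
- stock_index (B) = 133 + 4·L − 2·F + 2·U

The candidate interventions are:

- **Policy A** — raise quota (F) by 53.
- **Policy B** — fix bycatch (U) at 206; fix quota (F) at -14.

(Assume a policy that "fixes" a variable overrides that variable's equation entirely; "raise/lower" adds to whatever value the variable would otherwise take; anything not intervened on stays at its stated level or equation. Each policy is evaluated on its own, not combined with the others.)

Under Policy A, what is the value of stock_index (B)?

-121

Policy A (F + 53):
  L = 37
  F = 23 + 53 = 76
  U = 218 + 37 − 5·76 = -125
  B = 133 + 4·37 − 2·76 + 2·(-125) = -121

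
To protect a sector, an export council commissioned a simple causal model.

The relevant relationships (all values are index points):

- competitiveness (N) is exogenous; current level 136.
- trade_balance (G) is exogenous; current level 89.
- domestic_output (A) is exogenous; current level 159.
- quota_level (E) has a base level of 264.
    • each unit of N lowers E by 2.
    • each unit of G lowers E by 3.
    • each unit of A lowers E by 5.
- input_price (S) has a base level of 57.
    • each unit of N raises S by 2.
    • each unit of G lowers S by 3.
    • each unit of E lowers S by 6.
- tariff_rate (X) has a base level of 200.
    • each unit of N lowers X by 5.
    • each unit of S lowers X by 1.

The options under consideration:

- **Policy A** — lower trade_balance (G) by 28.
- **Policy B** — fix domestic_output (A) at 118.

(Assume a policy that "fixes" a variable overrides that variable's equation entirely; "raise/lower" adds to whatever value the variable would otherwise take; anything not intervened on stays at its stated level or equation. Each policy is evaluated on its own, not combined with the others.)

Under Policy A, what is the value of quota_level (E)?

Policy A (G − 28):
  N = 136
  G = 89 − 28 = 61
  A = 159
  E = 264 − 2·136 − 3·61 − 5·159 = -986

-986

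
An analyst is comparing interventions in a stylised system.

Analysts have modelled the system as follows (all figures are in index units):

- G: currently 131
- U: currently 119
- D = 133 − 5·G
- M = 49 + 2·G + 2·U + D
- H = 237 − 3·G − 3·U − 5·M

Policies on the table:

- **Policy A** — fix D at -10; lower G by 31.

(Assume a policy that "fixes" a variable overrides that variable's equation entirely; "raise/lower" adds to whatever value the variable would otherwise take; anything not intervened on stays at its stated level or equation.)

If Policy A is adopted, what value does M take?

Policy A (D := -10, G − 31):
  G = 131 − 31 = 100
  U = 119
  D = -10
  M = 49 + 2·100 + 2·119 + (-10) = 477

477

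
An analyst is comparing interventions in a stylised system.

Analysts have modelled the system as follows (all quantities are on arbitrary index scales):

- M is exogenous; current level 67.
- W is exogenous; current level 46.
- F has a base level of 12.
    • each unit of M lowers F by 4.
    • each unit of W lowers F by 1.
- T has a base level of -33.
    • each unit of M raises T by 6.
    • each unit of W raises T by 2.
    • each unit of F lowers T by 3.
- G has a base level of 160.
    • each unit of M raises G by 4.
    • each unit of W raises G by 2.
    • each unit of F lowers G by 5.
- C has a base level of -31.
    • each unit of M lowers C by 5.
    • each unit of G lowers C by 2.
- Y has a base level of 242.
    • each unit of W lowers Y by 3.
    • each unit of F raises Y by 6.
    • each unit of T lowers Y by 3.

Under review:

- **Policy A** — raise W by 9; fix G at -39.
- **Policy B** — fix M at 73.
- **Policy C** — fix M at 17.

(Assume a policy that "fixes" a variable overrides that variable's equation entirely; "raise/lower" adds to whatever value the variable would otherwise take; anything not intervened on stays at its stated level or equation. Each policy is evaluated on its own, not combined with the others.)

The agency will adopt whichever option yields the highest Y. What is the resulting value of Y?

-1909

Policy A (W + 9, G := -39):
  M = 67
  W = 46 + 9 = 55
  F = 12 − 4·67 − 55 = -311
  T = -33 + 6·67 + 2·55 − 3·(-311) = 1412
  Y = 242 − 3·55 + 6·(-311) − 3·1412 = -6025
Policy B (M := 73):
  M = 73
  W = 46
  F = 12 − 4·73 − 46 = -326
  T = -33 + 6·73 + 2·46 − 3·(-326) = 1475
  Y = 242 − 3·46 + 6·(-326) − 3·1475 = -6277
Policy C (M := 17):
  M = 17
  W = 46
  F = 12 − 4·17 − 46 = -102
  T = -33 + 6·17 + 2·46 − 3·(-102) = 467
  Y = 242 − 3·46 + 6·(-102) − 3·467 = -1909
Comparing — Policy A: Y=-6025, Policy B: Y=-6277, Policy C: Y=-1909. Highest is -1909 (Policy C).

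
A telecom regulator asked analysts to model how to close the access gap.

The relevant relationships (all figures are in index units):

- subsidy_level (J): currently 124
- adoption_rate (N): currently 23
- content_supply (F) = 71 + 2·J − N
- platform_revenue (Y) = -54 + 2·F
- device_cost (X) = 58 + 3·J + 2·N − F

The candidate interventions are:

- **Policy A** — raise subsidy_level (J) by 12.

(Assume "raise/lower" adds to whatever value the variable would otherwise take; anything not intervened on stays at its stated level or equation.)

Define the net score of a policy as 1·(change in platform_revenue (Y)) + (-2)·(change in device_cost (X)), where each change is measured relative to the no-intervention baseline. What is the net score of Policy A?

24

Baseline:
  J = 124
  N = 23
  F = 71 + 2·124 − 23 = 296
  Y = -54 + 2·296 = 538
  X = 58 + 3·124 + 2·23 − 296 = 180
Policy A (J + 12):
  J = 124 + 12 = 136
  N = 23
  F = 71 + 2·136 − 23 = 320
  Y = -54 + 2·320 = 586
  X = 58 + 3·136 + 2·23 − 320 = 192
ΔY = 586 − 538 = 48; ΔX = 192 − 180 = 12
Score = 1·48 + (-2)·12 = 24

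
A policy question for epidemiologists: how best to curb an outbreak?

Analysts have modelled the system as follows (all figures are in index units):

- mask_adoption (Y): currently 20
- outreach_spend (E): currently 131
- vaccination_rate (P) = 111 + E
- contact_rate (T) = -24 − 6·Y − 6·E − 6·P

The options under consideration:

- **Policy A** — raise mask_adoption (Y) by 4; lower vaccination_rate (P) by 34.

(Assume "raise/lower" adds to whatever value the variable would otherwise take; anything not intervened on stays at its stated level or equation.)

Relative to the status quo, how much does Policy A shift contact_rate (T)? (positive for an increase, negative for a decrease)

180

Baseline:
  Y = 20
  E = 131
  P = 111 + 131 = 242
  T = -24 − 6·20 − 6·131 − 6·242 = -2382
Policy A (Y + 4, P − 34):
  Y = 20 + 4 = 24
  E = 131
  P = 111 + 131 (−34 from intervention) = 208
  T = -24 − 6·24 − 6·131 − 6·208 = -2202
Change in T: -2202 − (-2382) = 180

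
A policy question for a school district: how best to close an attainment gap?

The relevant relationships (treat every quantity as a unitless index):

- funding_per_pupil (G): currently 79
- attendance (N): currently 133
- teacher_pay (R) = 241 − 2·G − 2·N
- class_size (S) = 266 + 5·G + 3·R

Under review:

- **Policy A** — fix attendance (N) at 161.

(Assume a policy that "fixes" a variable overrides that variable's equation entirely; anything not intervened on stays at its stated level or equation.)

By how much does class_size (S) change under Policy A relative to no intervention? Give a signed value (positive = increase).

Baseline:
  G = 79
  N = 133
  R = 241 − 2·79 − 2·133 = -183
  S = 266 + 5·79 + 3·(-183) = 112
Policy A (N := 161):
  G = 79
  N = 161
  R = 241 − 2·79 − 2·161 = -239
  S = 266 + 5·79 + 3·(-239) = -56
Change in S: -56 − 112 = -168

-168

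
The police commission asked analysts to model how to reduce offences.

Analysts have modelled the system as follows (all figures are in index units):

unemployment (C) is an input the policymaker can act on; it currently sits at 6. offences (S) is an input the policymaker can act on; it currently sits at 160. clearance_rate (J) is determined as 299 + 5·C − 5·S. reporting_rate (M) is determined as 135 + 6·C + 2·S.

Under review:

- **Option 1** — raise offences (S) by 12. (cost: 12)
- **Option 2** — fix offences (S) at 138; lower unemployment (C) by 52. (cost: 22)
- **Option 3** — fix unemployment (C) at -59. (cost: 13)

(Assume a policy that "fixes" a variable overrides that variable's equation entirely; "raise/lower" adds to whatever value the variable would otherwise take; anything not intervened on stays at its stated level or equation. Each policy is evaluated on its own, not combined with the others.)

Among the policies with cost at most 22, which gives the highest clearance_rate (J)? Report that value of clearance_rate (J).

Option 1 (S + 12):
  C = 6
  S = 160 + 12 = 172
  J = 299 + 5·6 − 5·172 = -531
Option 2 (S := 138, C − 52):
  C = 6 − 52 = -46
  S = 138
  J = 299 + 5·(-46) − 5·138 = -621
Option 3 (C := -59):
  C = -59
  S = 160
  J = 299 + 5·(-59) − 5·160 = -796
Comparing — Option 1: J=-531, Option 2: J=-621, Option 3: J=-796. Highest is -531 (Option 1).

-531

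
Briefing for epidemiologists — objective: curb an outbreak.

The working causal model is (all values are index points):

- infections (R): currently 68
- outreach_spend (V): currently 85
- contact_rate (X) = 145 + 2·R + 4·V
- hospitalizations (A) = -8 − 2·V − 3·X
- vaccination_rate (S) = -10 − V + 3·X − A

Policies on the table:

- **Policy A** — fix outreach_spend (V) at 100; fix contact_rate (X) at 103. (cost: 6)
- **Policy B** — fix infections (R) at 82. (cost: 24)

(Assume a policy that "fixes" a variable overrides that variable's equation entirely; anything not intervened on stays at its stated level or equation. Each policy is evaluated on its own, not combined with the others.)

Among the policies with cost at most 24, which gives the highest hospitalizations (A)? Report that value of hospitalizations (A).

-517

Policy A (V := 100, X := 103):
  R = 68
  V = 100
  X = 103
  A = -8 − 2·100 − 3·103 = -517
Policy B (R := 82):
  R = 82
  V = 85
  X = 145 + 2·82 + 4·85 = 649
  A = -8 − 2·85 − 3·649 = -2125
Comparing — Policy A: A=-517, Policy B: A=-2125. Highest is -517 (Policy A).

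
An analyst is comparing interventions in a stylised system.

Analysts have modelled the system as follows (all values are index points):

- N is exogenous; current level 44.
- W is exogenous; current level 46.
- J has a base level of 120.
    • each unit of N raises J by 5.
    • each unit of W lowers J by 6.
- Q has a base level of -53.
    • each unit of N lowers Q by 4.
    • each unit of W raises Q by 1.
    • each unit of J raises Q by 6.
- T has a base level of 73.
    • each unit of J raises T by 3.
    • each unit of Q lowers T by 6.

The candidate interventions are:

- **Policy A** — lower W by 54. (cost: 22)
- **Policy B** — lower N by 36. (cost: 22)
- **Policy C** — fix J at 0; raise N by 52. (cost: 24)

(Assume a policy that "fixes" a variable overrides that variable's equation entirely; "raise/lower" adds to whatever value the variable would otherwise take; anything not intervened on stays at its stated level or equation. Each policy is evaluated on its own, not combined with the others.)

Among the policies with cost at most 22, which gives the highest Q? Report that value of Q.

2091

Policy A (W − 54):
  N = 44
  W = 46 − 54 = -8
  J = 120 + 5·44 − 6·(-8) = 388
  Q = -53 − 4·44 + (-8) + 6·388 = 2091
Policy B (N − 36):
  N = 44 − 36 = 8
  W = 46
  J = 120 + 5·8 − 6·46 = -116
  Q = -53 − 4·8 + 46 + 6·(-116) = -735
Comparing — Policy A: Q=2091, Policy B: Q=-735. Highest is 2091 (Policy A).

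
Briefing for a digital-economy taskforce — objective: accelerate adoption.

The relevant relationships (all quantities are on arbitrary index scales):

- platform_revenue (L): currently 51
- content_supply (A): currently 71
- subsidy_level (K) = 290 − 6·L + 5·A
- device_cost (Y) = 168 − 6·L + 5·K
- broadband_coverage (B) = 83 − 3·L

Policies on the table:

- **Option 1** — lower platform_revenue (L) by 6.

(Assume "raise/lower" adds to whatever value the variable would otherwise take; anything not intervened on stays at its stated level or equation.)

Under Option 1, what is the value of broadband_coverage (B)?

-52

Option 1 (L − 6):
  L = 51 − 6 = 45
  B = 83 − 3·45 = -52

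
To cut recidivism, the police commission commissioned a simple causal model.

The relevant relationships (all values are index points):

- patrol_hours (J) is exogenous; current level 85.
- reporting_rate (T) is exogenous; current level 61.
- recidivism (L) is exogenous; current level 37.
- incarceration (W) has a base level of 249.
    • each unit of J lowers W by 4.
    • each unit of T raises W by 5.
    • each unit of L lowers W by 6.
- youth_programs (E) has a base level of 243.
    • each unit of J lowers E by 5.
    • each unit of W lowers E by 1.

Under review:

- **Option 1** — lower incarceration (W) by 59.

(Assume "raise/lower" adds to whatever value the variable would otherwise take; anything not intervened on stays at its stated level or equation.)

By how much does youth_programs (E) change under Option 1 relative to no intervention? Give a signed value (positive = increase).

59

Baseline:
  J = 85
  T = 61
  L = 37
  W = 249 − 4·85 + 5·61 − 6·37 = -8
  E = 243 − 5·85 − (-8) = -174
Option 1 (W − 59):
  J = 85
  T = 61
  L = 37
  W = 249 − 4·85 + 5·61 − 6·37 (−59 from intervention) = -67
  E = 243 − 5·85 − (-67) = -115
Change in E: -115 − (-174) = 59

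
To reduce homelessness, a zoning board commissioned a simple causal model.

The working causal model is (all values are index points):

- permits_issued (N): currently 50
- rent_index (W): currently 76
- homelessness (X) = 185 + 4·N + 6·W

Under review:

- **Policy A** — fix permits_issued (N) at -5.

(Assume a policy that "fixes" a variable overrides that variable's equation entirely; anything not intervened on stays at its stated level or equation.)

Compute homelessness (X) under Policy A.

621

Policy A (N := -5):
  N = -5
  W = 76
  X = 185 + 4·(-5) + 6·76 = 621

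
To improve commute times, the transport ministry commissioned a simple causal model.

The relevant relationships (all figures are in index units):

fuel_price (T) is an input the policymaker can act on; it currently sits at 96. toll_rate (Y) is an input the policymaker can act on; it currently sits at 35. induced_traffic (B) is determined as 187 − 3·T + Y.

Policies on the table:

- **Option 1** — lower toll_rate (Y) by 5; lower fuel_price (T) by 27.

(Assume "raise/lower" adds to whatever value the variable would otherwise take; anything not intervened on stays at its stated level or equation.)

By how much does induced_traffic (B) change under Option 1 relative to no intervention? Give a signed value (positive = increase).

76

Baseline:
  T = 96
  Y = 35
  B = 187 − 3·96 + 35 = -66
Option 1 (Y − 5, T − 27):
  T = 96 − 27 = 69
  Y = 35 − 5 = 30
  B = 187 − 3·69 + 30 = 10
Change in B: 10 − (-66) = 76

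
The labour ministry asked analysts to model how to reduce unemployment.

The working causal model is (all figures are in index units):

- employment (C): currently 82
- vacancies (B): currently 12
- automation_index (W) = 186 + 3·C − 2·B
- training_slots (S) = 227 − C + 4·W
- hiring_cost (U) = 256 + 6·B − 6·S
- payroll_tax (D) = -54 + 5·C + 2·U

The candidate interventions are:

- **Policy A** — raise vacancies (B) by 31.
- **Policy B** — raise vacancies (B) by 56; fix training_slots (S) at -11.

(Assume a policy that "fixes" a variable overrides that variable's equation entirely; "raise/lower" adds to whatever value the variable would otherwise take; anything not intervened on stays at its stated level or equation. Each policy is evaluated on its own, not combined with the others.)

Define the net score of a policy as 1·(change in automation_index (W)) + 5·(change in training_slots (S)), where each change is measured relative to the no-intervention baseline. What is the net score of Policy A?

-1302

Baseline:
  C = 82
  B = 12
  W = 186 + 3·82 − 2·12 = 408
  S = 227 − 82 + 4·408 = 1777
Policy A (B + 31):
  C = 82
  B = 12 + 31 = 43
  W = 186 + 3·82 − 2·43 = 346
  S = 227 − 82 + 4·346 = 1529
ΔW = 346 − 408 = -62; ΔS = 1529 − 1777 = -248
Score = 1·(-62) + 5·(-248) = -1302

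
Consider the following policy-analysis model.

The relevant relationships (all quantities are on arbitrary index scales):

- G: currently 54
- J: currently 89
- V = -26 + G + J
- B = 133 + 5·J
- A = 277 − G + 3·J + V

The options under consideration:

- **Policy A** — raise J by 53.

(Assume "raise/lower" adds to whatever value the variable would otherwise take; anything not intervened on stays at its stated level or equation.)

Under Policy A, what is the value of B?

Policy A (J + 53):
  J = 89 + 53 = 142
  B = 133 + 5·142 = 843

843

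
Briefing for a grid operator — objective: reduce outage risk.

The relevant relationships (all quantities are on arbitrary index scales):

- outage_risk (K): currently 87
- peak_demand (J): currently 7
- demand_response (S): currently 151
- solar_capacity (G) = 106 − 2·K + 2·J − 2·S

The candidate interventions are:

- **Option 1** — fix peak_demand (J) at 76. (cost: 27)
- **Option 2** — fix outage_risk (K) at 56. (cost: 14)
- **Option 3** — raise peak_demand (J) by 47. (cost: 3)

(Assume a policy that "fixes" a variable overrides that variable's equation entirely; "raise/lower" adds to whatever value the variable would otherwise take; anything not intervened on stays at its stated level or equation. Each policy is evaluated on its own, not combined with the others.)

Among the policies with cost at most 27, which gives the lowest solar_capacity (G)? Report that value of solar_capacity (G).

Option 1 (J := 76):
  K = 87
  J = 76
  S = 151
  G = 106 − 2·87 + 2·76 − 2·151 = -218
Option 2 (K := 56):
  K = 56
  J = 7
  S = 151
  G = 106 − 2·56 + 2·7 − 2·151 = -294
Option 3 (J + 47):
  K = 87
  J = 7 + 47 = 54
  S = 151
  G = 106 − 2·87 + 2·54 − 2·151 = -262
Comparing — Option 1: G=-218, Option 2: G=-294, Option 3: G=-262. Lowest is -294 (Option 2).

-294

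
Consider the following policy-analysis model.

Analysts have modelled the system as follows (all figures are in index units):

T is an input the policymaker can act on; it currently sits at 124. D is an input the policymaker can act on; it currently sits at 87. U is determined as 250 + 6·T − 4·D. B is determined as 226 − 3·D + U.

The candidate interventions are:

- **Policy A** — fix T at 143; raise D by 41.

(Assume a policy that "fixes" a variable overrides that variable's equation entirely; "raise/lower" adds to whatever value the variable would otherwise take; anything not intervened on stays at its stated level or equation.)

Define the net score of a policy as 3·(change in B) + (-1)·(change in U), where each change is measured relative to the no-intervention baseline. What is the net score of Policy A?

Baseline:
  T = 124
  D = 87
  U = 250 + 6·124 − 4·87 = 646
  B = 226 − 3·87 + 646 = 611
Policy A (T := 143, D + 41):
  T = 143
  D = 87 + 41 = 128
  U = 250 + 6·143 − 4·128 = 596
  B = 226 − 3·128 + 596 = 438
ΔB = 438 − 611 = -173; ΔU = 596 − 646 = -50
Score = 3·(-173) + (-1)·(-50) = -469

-469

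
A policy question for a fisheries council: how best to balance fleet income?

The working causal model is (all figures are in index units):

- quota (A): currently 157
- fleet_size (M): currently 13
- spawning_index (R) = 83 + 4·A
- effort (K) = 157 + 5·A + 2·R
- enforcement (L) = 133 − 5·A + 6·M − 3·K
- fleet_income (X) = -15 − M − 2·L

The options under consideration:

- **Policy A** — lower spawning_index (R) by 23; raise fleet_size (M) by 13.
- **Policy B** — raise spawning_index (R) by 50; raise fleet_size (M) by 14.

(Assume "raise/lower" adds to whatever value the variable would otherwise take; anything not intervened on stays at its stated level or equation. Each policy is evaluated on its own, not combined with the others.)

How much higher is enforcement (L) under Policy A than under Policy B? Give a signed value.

432

Policy A (R − 23, M + 13):
  A = 157
  M = 13 + 13 = 26
  R = 83 + 4·157 (−23 from intervention) = 688
  K = 157 + 5·157 + 2·688 = 2318
  L = 133 − 5·157 + 6·26 − 3·2318 = -7450
Policy B (R + 50, M + 14):
  A = 157
  M = 13 + 14 = 27
  R = 83 + 4·157 (+50 from intervention) = 761
  K = 157 + 5·157 + 2·761 = 2464
  L = 133 − 5·157 + 6·27 − 3·2464 = -7882
L: -7450 − (-7882) = 432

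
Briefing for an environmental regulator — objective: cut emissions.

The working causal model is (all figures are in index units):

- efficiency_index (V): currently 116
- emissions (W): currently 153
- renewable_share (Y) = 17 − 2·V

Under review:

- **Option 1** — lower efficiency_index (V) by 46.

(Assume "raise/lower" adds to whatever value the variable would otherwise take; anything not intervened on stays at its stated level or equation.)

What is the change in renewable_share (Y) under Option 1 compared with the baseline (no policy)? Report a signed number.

Baseline:
  V = 116
  Y = 17 − 2·116 = -215
Option 1 (V − 46):
  V = 116 − 46 = 70
  Y = 17 − 2·70 = -123
Change in Y: -123 − (-215) = 92

92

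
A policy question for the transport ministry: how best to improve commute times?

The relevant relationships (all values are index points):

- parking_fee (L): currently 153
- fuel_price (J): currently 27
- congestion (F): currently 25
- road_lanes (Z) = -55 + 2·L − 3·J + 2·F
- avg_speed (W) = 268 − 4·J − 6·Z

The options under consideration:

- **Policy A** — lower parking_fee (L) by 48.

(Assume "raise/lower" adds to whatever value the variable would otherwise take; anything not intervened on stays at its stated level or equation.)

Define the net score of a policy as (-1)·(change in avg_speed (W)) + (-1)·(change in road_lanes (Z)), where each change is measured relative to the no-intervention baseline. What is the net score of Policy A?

Baseline:
  L = 153
  J = 27
  F = 25
  Z = -55 + 2·153 − 3·27 + 2·25 = 220
  W = 268 − 4·27 − 6·220 = -1160
Policy A (L − 48):
  L = 153 − 48 = 105
  J = 27
  F = 25
  Z = -55 + 2·105 − 3·27 + 2·25 = 124
  W = 268 − 4·27 − 6·124 = -584
ΔW = -584 − (-1160) = 576; ΔZ = 124 − 220 = -96
Score = (-1)·576 + (-1)·(-96) = -480

-480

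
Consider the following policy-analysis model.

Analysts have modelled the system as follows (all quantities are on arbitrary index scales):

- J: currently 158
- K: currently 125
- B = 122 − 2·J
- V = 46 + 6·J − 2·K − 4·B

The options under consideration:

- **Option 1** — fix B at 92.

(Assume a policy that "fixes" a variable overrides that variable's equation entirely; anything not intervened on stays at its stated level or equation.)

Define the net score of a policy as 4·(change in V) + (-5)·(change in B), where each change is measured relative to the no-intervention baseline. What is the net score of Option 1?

-6006

Baseline:
  J = 158
  K = 125
  B = 122 − 2·158 = -194
  V = 46 + 6·158 − 2·125 − 4·(-194) = 1520
Option 1 (B := 92):
  J = 158
  K = 125
  B = 92
  V = 46 + 6·158 − 2·125 − 4·92 = 376
ΔV = 376 − 1520 = -1144; ΔB = 92 − (-194) = 286
Score = 4·(-1144) + (-5)·286 = -6006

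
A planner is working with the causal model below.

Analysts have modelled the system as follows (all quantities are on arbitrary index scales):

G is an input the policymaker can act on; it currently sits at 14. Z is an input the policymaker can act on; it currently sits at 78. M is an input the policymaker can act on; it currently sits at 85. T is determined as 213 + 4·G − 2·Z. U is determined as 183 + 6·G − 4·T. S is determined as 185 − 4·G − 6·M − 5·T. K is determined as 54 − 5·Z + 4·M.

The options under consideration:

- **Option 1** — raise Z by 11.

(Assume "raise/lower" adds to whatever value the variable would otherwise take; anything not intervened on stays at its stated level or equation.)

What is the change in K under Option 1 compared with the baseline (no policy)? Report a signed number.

Baseline:
  Z = 78
  M = 85
  K = 54 − 5·78 + 4·85 = 4
Option 1 (Z + 11):
  Z = 78 + 11 = 89
  M = 85
  K = 54 − 5·89 + 4·85 = -51
Change in K: -51 − 4 = -55

-55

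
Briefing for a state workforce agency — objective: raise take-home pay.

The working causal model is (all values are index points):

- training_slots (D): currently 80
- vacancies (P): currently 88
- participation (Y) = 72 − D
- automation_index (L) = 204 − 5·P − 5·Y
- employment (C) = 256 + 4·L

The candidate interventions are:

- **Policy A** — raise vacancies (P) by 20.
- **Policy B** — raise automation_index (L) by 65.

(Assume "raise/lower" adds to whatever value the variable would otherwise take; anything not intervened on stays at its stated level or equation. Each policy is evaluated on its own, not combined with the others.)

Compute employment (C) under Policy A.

Policy A (P + 20):
  D = 80
  P = 88 + 20 = 108
  Y = 72 − 80 = -8
  L = 204 − 5·108 − 5·(-8) = -296
  C = 256 + 4·(-296) = -928

-928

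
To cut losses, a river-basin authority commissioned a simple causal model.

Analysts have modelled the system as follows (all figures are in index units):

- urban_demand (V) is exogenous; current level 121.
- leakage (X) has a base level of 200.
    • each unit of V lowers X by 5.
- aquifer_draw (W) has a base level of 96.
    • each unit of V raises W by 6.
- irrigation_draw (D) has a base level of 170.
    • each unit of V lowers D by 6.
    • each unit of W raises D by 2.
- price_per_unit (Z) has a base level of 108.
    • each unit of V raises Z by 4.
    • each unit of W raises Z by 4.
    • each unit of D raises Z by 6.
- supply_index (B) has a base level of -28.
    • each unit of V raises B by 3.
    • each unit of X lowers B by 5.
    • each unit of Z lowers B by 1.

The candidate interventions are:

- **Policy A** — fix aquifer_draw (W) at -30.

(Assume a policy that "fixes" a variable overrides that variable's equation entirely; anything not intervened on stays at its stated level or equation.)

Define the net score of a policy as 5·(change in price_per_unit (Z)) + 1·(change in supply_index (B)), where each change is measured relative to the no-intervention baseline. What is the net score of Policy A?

-54528

Baseline:
  V = 121
  X = 200 − 5·121 = -405
  W = 96 + 6·121 = 822
  D = 170 − 6·121 + 2·822 = 1088
  Z = 108 + 4·121 + 4·822 + 6·1088 = 10408
  B = -28 + 3·121 − 5·(-405) − 10408 = -8048
Policy A (W := -30):
  V = 121
  X = 200 − 5·121 = -405
  W = -30
  D = 170 − 6·121 + 2·(-30) = -616
  Z = 108 + 4·121 + 4·(-30) + 6·(-616) = -3224
  B = -28 + 3·121 − 5·(-405) − (-3224) = 5584
ΔZ = -3224 − 10408 = -13632; ΔB = 5584 − (-8048) = 13632
Score = 5·(-13632) + 1·13632 = -54528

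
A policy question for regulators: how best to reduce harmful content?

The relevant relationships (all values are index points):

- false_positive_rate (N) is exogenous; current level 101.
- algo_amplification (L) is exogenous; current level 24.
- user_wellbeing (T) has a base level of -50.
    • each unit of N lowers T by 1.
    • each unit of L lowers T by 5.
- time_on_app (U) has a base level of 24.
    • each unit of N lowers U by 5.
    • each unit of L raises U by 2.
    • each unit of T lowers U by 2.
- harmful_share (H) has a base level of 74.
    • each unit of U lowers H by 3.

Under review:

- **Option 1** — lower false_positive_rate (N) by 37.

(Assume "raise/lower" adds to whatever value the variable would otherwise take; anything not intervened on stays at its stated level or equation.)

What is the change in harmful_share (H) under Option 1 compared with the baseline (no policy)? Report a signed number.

-333

Baseline:
  N = 101
  L = 24
  T = -50 − 101 − 5·24 = -271
  U = 24 − 5·101 + 2·24 − 2·(-271) = 109
  H = 74 − 3·109 = -253
Option 1 (N − 37):
  N = 101 − 37 = 64
  L = 24
  T = -50 − 64 − 5·24 = -234
  U = 24 − 5·64 + 2·24 − 2·(-234) = 220
  H = 74 − 3·220 = -586
Change in H: -586 − (-253) = -333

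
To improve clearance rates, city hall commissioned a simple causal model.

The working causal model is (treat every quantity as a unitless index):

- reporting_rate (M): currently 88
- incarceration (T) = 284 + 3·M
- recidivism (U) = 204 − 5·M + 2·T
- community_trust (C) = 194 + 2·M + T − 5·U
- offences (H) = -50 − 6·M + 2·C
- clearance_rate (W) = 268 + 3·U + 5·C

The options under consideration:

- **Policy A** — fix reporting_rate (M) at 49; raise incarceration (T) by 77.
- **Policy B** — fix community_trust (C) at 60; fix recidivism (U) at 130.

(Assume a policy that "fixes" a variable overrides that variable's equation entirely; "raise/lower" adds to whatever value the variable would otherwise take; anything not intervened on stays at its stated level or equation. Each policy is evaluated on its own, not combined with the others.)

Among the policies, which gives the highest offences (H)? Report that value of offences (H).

-458

Policy A (M := 49, T + 77):
  M = 49
  T = 284 + 3·49 (+77 from intervention) = 508
  U = 204 − 5·49 + 2·508 = 975
  C = 194 + 2·49 + 508 − 5·975 = -4075
  H = -50 − 6·49 + 2·(-4075) = -8494
Policy B (C := 60, U := 130):
  M = 88
  T = 284 + 3·88 = 548
  U = 130
  C = 60
  H = -50 − 6·88 + 2·60 = -458
Comparing — Policy A: H=-8494, Policy B: H=-458. Highest is -458 (Policy B).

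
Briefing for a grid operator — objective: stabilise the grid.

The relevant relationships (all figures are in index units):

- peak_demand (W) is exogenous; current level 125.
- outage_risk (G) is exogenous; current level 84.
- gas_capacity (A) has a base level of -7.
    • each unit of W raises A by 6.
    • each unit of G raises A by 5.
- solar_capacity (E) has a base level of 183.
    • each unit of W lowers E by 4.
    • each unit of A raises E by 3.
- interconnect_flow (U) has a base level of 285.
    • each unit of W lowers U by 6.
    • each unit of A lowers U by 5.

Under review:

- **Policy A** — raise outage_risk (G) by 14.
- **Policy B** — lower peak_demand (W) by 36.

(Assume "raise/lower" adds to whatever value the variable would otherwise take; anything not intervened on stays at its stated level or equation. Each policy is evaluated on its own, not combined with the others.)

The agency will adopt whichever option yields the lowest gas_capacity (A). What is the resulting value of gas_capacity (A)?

Policy A (G + 14):
  W = 125
  G = 84 + 14 = 98
  A = -7 + 6·125 + 5·98 = 1233
Policy B (W − 36):
  W = 125 − 36 = 89
  G = 84
  A = -7 + 6·89 + 5·84 = 947
Comparing — Policy A: A=1233, Policy B: A=947. Lowest is 947 (Policy B).

947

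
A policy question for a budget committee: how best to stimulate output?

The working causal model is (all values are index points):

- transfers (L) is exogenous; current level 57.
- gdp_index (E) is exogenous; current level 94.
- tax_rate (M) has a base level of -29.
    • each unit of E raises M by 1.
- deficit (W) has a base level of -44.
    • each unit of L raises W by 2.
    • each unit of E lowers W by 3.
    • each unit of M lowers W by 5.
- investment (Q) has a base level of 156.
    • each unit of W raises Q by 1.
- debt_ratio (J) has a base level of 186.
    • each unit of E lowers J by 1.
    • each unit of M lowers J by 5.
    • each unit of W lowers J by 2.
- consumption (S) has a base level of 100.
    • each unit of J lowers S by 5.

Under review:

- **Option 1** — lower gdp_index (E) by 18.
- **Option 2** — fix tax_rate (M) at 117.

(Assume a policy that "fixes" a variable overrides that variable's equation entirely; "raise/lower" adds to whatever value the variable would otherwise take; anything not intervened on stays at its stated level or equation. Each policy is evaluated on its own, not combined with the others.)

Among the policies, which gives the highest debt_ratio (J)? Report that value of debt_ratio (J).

1101

Option 1 (E − 18):
  L = 57
  E = 94 − 18 = 76
  M = -29 + 76 = 47
  W = -44 + 2·57 − 3·76 − 5·47 = -393
  J = 186 − 76 − 5·47 − 2·(-393) = 661
Option 2 (M := 117):
  L = 57
  E = 94
  M = 117
  W = -44 + 2·57 − 3·94 − 5·117 = -797
  J = 186 − 94 − 5·117 − 2·(-797) = 1101
Comparing — Option 1: J=661, Option 2: J=1101. Highest is 1101 (Option 2).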